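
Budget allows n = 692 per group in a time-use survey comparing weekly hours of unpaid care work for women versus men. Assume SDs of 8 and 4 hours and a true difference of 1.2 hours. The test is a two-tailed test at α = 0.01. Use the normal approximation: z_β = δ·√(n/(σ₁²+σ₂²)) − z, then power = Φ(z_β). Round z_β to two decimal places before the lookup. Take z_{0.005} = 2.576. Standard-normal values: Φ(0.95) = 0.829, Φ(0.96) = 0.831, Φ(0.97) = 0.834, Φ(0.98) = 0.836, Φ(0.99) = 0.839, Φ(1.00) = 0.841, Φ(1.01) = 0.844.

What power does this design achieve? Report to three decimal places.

z_β = δ·√(n/(σ₁²+σ₂²)) − z_{α/2}
    = 1.2 · √(692/80) − 2.576
    = 1.2 · 2.94109 − 2.576
    = 3.5293 − 2.576 = 0.9533 → 0.95
Power = Φ(0.95) = 0.829.

Power ≈ 0.829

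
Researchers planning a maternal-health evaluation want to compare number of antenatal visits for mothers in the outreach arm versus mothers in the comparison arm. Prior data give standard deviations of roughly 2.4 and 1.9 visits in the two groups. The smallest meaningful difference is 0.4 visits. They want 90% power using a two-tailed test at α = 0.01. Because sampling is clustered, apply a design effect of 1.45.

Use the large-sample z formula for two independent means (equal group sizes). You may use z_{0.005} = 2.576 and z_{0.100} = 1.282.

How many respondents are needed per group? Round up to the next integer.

n = (z_{α/2} + z_β)² · (σ₁² + σ₂²) / δ²
  = (2.576 + 1.282)² · (2.4² + 1.9² = 9.37) / 0.4²
  = 14.8842 · 9.37 / 0.16
  = 871.65
Design effect: 1.45 × 871.65 = 1263.90.
Round up → n = 1264 per group.

n = 1264 per group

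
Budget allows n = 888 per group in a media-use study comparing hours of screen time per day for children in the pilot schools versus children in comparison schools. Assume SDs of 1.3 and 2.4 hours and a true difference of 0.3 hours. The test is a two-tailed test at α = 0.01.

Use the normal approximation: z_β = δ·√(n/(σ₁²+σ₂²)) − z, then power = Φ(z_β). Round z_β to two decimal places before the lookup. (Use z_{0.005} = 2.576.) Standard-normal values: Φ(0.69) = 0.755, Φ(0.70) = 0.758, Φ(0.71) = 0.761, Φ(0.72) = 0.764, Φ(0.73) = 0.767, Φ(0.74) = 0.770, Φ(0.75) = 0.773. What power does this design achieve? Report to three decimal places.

z_β = δ·√(n/(σ₁²+σ₂²)) − z_{α/2}
    = 0.3 · √(888/7.45) − 2.576
    = 0.3 · 10.91763 − 2.576
    = 3.2753 − 2.576 = 0.6993 → 0.70
Power = Φ(0.70) = 0.758.

Power ≈ 0.758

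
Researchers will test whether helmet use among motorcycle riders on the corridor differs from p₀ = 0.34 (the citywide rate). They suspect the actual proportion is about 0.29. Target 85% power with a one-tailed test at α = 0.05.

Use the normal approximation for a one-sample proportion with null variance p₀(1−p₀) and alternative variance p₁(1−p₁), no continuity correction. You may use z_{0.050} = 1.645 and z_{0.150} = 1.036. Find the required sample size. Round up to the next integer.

n = 625

n = [z_α·√(p₀q₀) + z_β·√(p₁q₁)]² / (p₁ − p₀)²
  = [1.645·√(0.34·0.66) + 1.036·√(0.29·0.71)]² / (-0.05)²
  = [1.645·0.4737 + 1.036·0.4538]² / 0.0025
  = [1.2493]² / 0.0025
  = 624.35
Round up → n = 625.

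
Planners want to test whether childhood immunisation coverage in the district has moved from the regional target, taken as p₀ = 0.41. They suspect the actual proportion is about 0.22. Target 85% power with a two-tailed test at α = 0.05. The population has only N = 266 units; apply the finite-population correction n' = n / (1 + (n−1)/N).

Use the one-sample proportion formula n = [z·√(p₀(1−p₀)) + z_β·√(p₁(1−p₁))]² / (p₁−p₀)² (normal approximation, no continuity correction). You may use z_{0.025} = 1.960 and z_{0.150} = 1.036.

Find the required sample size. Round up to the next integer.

n = [z_{α/2}·√(p₀q₀) + z_β·√(p₁q₁)]² / (p₁ − p₀)²
  = [1.960·√(0.41·0.59) + 1.036·√(0.22·0.78)]² / (-0.19)²
  = [1.960·0.4918 + 1.036·0.4142]² / 0.0361
  = [1.3932]² / 0.0361
  = 53.76
Finite-population correction (N = 266): 53.76 / (1 + (53.76 − 1)/266) = 44.86.
Round up → n = 45.

n = 45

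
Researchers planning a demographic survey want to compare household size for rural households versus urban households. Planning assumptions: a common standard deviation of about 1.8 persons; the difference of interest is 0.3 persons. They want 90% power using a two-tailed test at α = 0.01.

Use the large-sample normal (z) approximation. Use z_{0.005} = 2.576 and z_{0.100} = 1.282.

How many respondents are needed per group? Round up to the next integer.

n = (z_{α/2} + z_β)² · (σ₁² + σ₂²) / δ²
  = (2.576 + 1.282)² · (2·1.8² = 6.48) / 0.3²
  = 14.8842 · 6.48 / 0.09
  = 1071.66
Round up → n = 1072 per group.

n = 1072 per group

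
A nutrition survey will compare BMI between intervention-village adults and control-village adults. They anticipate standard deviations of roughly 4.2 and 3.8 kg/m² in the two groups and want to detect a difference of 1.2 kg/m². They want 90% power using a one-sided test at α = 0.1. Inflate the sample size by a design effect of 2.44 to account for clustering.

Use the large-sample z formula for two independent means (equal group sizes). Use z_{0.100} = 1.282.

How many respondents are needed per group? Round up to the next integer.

n = 358 per group

n = (z_α + z_β)² · (σ₁² + σ₂²) / δ²
  = (1.282 + 1.282)² · (4.2² + 3.8² = 32.08) / 1.2²
  = 6.5741 · 32.08 / 1.44
  = 146.46
Design effect: 2.44 × 146.46 = 357.35.
Round up → n = 358 per group.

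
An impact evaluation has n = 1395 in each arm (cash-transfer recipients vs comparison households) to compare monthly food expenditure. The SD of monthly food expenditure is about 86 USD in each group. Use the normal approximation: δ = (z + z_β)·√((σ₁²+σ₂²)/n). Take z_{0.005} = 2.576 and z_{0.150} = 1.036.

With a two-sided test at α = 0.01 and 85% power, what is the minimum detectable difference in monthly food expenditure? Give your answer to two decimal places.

δ = (z_{α/2} + z_β) · √((σ₁²+σ₂²)/n)
  = (2.576 + 1.036) · √(14792/1395)
  = 3.612 · √10.6036
  = 3.612 · 3.2563
  = 11.7618

Minimum detectable difference ≈ 11.76 USD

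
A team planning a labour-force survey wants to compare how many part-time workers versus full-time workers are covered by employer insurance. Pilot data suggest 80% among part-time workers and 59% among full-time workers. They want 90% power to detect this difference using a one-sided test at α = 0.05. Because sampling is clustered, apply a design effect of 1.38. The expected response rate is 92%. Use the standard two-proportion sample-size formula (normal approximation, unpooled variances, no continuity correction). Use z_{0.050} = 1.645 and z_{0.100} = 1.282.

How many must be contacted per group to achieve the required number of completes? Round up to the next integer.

n = (z_α + z_β)² · [p₁(1−p₁) + p₂(1−p₂)] / (p₁ − p₂)²
  = (1.645 + 1.282)² · (0.80·0.20 + 0.59·0.41) / (0.21)²
  = (2.927)² · (0.1600 + 0.2419) / 0.0441
  = 8.5673 · 0.4019 / 0.0441
  = 78.08
Design effect: 1.38 × 78.08 = 107.75.
Adjust for 92% response: 107.75 / 0.92 = 117.12.
Round up → n = 118 per group.

n = 118 per group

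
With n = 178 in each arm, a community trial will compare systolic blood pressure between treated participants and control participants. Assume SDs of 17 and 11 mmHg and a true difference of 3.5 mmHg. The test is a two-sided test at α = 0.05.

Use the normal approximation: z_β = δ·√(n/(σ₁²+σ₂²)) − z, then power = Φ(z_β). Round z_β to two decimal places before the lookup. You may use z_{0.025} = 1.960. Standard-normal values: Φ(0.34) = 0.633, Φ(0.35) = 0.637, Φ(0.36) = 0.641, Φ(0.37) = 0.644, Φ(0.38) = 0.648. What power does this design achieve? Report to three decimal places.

z_β = δ·√(n/(σ₁²+σ₂²)) − z_{α/2}
    = 3.5 · √(178/410) − 1.960
    = 3.5 · 0.65890 − 1.960
    = 2.3061 − 1.960 = 0.3461 → 0.35
Power = Φ(0.35) = 0.637.

Power ≈ 0.637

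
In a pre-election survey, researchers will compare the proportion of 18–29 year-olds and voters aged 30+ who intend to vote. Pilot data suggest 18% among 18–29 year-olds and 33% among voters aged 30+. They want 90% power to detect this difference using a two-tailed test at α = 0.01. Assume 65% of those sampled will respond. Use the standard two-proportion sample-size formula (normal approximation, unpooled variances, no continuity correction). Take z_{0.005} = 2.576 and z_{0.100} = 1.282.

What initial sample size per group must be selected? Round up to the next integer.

n = (z_{α/2} + z_β)² · [p₁(1−p₁) + p₂(1−p₂)] / (p₁ − p₂)²
  = (2.576 + 1.282)² · (0.18·0.82 + 0.33·0.67) / (-0.15)²
  = (3.858)² · (0.1476 + 0.2211) / 0.0225
  = 14.8842 · 0.3687 / 0.0225
  = 243.90
Adjust for 65% response: 243.90 / 0.65 = 375.23.
Round up → n = 376 per group.

n = 376 per group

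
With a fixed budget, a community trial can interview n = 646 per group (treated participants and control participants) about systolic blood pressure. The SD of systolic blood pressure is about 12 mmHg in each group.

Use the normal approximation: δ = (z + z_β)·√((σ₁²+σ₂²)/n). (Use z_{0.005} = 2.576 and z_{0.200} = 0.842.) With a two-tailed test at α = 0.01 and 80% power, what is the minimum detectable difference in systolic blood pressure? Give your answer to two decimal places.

δ = (z_{α/2} + z_β) · √((σ₁²+σ₂²)/n)
  = (2.576 + 0.842) · √(288/646)
  = 3.418 · √0.44582
  = 3.418 · 0.6677
  = 2.2822

Minimum detectable difference ≈ 2.28 mmHg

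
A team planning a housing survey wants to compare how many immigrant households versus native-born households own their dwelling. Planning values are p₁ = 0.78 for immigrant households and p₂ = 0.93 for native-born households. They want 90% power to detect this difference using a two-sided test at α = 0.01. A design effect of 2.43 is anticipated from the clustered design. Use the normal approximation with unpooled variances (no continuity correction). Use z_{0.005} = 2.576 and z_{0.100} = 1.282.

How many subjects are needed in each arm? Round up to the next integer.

n = (z_{α/2} + z_β)² · [p₁(1−p₁) + p₂(1−p₂)] / (p₁ − p₂)²
  = (2.576 + 1.282)² · (0.78·0.22 + 0.93·0.07) / (-0.15)²
  = (3.858)² · (0.1716 + 0.0651) / 0.0225
  = 14.8842 · 0.2367 / 0.0225
  = 156.58
Design effect: 2.43 × 156.58 = 380.49.
Round up → n = 381 per group.

n = 381 per group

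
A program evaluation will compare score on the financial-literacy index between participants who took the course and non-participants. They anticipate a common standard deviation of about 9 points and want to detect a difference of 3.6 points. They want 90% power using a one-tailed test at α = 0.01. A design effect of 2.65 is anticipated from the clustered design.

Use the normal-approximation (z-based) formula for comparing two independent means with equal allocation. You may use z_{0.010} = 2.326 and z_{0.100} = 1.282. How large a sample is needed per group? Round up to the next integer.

n = (z_α + z_β)² · (σ₁² + σ₂²) / δ²
  = (2.326 + 1.282)² · (2·9² = 162) / 3.6²
  = 13.0177 · 162 / 12.96
  = 162.72
Design effect: 2.65 × 162.72 = 431.21.
Round up → n = 432 per group.

n = 432 per group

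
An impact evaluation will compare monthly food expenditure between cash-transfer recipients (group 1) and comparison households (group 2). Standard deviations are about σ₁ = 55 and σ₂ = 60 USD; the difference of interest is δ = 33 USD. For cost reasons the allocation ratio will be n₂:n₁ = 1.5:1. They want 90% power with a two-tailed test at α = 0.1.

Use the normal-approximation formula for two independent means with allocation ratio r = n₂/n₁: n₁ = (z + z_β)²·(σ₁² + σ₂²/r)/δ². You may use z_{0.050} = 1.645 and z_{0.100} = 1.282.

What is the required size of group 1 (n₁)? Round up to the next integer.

n₁ = 43

n₁ = (z_{α/2} + z_β)² · (σ₁² + σ₂²/r) / δ²
   = (1.645 + 1.282)² · (55² + 60²/1.5) / 33²
   = 8.5673 · (3025 + 2400) / 1089
   = 8.5673 · 5425 / 1089
   = 42.68
Round up → n₁ = 43; n₂ = r·n₁ = 1.5 × 43 = 65.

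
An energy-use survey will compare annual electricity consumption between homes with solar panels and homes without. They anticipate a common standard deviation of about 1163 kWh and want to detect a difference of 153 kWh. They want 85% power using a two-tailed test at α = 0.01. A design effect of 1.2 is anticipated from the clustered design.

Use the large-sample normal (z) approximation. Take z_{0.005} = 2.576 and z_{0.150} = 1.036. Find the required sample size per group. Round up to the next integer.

n = 1810 per group

n = (z_{α/2} + z_β)² · (σ₁² + σ₂²) / δ²
  = (2.576 + 1.036)² · (2·1163² = 2705138) / 153²
  = 13.0465 · 2705138 / 23409
  = 1507.66
Design effect: 1.2 × 1507.66 = 1809.19.
Round up → n = 1810 per group.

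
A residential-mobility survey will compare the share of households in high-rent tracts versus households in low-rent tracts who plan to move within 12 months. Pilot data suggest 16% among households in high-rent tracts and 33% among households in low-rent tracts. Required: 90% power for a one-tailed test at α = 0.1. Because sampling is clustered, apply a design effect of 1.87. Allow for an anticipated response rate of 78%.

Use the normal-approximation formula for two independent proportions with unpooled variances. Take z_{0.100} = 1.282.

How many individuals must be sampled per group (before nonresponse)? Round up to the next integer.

n = 194 per group

n = (z_α + z_β)² · [p₁(1−p₁) + p₂(1−p₂)] / (p₁ − p₂)²
  = (1.282 + 1.282)² · (0.16·0.84 + 0.33·0.67) / (-0.17)²
  = (2.564)² · (0.1344 + 0.2211) / 0.0289
  = 6.5741 · 0.3555 / 0.0289
  = 80.87
Design effect: 1.87 × 80.87 = 151.22.
Adjust for 78% response: 151.22 / 0.78 = 193.88.
Round up → n = 194 per group.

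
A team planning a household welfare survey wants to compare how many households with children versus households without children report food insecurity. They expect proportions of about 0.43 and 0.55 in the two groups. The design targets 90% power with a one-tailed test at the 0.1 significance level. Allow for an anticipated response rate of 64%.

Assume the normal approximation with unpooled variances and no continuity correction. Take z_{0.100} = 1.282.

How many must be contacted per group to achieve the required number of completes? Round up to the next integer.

n = (z_α + z_β)² · [p₁(1−p₁) + p₂(1−p₂)] / (p₁ − p₂)²
  = (1.282 + 1.282)² · (0.43·0.57 + 0.55·0.45) / (-0.12)²
  = (2.564)² · (0.2451 + 0.2475) / 0.0144
  = 6.5741 · 0.4926 / 0.0144
  = 224.89
Adjust for 64% response: 224.89 / 0.64 = 351.39.
Round up → n = 352 per group.

n = 352 per group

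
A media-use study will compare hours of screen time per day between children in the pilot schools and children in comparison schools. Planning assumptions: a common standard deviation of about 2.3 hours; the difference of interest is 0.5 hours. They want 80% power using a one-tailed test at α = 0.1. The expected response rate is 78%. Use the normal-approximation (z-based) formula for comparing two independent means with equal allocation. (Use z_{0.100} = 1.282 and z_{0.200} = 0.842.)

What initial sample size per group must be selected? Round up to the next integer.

n = 245 per group

n = (z_α + z_β)² · (σ₁² + σ₂²) / δ²
  = (1.282 + 0.842)² · (2·2.3² = 10.58) / 0.5²
  = 4.5114 · 10.58 / 0.25
  = 190.92
Adjust for 78% response: 190.92 / 0.78 = 244.77.
Round up → n = 245 per group.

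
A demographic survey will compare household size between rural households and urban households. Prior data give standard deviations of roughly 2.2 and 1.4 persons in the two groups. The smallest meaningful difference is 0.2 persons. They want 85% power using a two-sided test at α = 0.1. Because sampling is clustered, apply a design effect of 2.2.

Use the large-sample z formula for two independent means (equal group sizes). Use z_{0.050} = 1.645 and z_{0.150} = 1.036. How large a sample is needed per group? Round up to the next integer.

n = 2689 per group

n = (z_{α/2} + z_β)² · (σ₁² + σ₂²) / δ²
  = (1.645 + 1.036)² · (2.2² + 1.4² = 6.8) / 0.2²
  = 7.1878 · 6.8 / 0.04
  = 1221.92
Design effect: 2.2 × 1221.92 = 2688.22.
Round up → n = 2689 per group.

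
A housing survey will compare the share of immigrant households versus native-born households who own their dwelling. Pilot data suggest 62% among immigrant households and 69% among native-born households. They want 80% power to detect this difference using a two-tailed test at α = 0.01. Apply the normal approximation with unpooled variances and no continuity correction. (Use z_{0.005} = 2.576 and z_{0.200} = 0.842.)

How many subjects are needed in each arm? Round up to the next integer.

n = 1072 per group

n = (z_{α/2} + z_β)² · [p₁(1−p₁) + p₂(1−p₂)] / (p₁ − p₂)²
  = (2.576 + 0.842)² · (0.62·0.38 + 0.69·0.31) / (-0.07)²
  = (3.418)² · (0.2356 + 0.2139) / 0.0049
  = 11.6827 · 0.4495 / 0.0049
  = 1071.71
Round up → n = 1072 per group.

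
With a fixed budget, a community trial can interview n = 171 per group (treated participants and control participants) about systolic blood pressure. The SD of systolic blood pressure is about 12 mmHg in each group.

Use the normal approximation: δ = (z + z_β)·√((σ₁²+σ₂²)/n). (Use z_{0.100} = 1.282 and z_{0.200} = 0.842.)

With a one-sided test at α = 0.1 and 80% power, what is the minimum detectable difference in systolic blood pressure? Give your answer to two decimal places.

δ = (z_α + z_β) · √((σ₁²+σ₂²)/n)
  = (1.282 + 0.842) · √(288/171)
  = 2.124 · √1.6842
  = 2.124 · 1.2978
  = 2.7565

Minimum detectable difference ≈ 2.76 mmHg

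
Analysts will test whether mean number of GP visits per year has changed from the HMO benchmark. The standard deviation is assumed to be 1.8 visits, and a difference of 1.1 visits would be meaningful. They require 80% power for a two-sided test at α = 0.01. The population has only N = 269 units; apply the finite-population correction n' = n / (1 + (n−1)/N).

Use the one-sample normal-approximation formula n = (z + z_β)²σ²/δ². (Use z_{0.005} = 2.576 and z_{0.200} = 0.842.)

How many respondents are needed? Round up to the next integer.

n = (z_{α/2} + z_β)² · σ² / δ²
  = (2.576 + 0.842)² · 1.8² / 1.1²
  = 11.6827 · 3.24 / 1.21
  = 31.28
Finite-population correction (N = 269): 31.28 / (1 + (31.28 − 1)/269) = 28.12.
Round up → n = 29.

n = 29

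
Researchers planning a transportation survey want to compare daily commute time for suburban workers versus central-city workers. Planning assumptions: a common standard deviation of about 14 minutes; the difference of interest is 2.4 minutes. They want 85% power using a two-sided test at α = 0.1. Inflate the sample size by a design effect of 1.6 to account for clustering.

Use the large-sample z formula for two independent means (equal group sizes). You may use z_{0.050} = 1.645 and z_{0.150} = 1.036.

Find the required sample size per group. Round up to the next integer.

n = (z_{α/2} + z_β)² · (σ₁² + σ₂²) / δ²
  = (1.645 + 1.036)² · (2·14² = 392) / 2.4²
  = 7.1878 · 392 / 5.76
  = 489.17
Design effect: 1.6 × 489.17 = 782.67.
Round up → n = 783 per group.

n = 783 per group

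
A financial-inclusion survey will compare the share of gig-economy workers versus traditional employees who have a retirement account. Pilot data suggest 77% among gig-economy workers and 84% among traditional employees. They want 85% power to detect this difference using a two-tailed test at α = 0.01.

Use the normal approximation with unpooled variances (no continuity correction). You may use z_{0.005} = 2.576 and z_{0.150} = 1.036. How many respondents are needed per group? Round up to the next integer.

n = 830 per group

n = (z_{α/2} + z_β)² · [p₁(1−p₁) + p₂(1−p₂)] / (p₁ − p₂)²
  = (2.576 + 1.036)² · (0.77·0.23 + 0.84·0.16) / (-0.07)²
  = (3.612)² · (0.1771 + 0.1344) / 0.0049
  = 13.0465 · 0.3115 / 0.0049
  = 829.39
Round up → n = 830 per group.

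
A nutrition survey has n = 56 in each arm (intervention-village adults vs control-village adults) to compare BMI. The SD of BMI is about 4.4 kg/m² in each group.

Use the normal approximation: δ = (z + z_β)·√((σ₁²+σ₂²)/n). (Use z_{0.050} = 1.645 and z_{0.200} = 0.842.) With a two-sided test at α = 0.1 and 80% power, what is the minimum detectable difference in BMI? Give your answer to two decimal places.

δ = (z_{α/2} + z_β) · √((σ₁²+σ₂²)/n)
  = (1.645 + 0.842) · √(38.72/56)
  = 2.487 · √0.69143
  = 2.487 · 0.8315
  = 2.0680

Minimum detectable difference ≈ 2.07 kg/m²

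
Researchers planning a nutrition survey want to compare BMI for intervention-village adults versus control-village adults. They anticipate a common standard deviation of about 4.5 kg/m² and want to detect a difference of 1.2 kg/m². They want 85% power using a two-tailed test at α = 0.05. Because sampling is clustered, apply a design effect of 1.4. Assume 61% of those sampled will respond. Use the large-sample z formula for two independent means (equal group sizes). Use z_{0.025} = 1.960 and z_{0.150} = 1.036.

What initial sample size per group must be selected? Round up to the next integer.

n = 580 per group

n = (z_{α/2} + z_β)² · (σ₁² + σ₂²) / δ²
  = (1.960 + 1.036)² · (2·4.5² = 40.5) / 1.2²
  = 8.9760 · 40.5 / 1.44
  = 252.45
Design effect: 1.4 × 252.45 = 353.43.
Adjust for 61% response: 353.43 / 0.61 = 579.39.
Round up → n = 580 per group.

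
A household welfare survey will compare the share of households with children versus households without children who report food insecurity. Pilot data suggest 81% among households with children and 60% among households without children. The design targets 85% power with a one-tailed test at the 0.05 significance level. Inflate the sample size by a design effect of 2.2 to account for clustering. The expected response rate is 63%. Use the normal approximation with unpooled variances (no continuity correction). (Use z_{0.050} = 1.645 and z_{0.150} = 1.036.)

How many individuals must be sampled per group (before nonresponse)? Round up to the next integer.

n = 225 per group

n = (z_α + z_β)² · [p₁(1−p₁) + p₂(1−p₂)] / (p₁ − p₂)²
  = (1.645 + 1.036)² · (0.81·0.19 + 0.60·0.40) / (0.21)²
  = (2.681)² · (0.1539 + 0.2400) / 0.0441
  = 7.1878 · 0.3939 / 0.0441
  = 64.20
Design effect: 2.2 × 64.20 = 141.24.
Adjust for 63% response: 141.24 / 0.63 = 224.19.
Round up → n = 225 per group.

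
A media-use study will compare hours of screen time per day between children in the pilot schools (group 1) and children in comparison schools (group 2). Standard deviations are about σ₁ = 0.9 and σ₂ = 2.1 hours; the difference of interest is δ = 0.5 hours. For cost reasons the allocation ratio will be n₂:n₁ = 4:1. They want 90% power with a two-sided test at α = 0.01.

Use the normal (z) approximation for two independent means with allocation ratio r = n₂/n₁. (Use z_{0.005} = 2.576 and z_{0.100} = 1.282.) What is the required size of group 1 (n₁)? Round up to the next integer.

n₁ = 114

n₁ = (z_{α/2} + z_β)² · (σ₁² + σ₂²/r) / δ²
   = (2.576 + 1.282)² · (0.9² + 2.1²/4) / 0.5²
   = 14.8842 · (0.81 + 1.1025) / 0.25
   = 14.8842 · 1.9125 / 0.25
   = 113.86
Round up → n₁ = 114; n₂ = r·n₁ = 4 × 114 = 456.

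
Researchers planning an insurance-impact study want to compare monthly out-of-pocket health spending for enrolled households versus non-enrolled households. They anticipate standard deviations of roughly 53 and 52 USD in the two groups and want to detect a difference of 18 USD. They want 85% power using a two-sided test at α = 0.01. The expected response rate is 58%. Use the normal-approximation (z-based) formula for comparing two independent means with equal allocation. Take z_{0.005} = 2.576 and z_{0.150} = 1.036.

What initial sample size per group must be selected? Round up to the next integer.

n = 383 per group

n = (z_{α/2} + z_β)² · (σ₁² + σ₂²) / δ²
  = (2.576 + 1.036)² · (53² + 52² = 5513) / 18²
  = 13.0465 · 5513 / 324
  = 221.99
Adjust for 58% response: 221.99 / 0.58 = 382.75.
Round up → n = 383 per group.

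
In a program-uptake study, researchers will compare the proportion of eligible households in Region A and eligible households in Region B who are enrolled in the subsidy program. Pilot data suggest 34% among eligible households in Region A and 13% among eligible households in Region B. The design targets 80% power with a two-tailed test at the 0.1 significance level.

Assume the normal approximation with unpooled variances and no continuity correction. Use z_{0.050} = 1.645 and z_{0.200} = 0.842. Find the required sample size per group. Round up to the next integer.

n = (z_{α/2} + z_β)² · [p₁(1−p₁) + p₂(1−p₂)] / (p₁ − p₂)²
  = (1.645 + 0.842)² · (0.34·0.66 + 0.13·0.87) / (0.21)²
  = (2.487)² · (0.2244 + 0.1131) / 0.0441
  = 6.1852 · 0.3375 / 0.0441
  = 47.34
Round up → n = 48 per group.

n = 48 per group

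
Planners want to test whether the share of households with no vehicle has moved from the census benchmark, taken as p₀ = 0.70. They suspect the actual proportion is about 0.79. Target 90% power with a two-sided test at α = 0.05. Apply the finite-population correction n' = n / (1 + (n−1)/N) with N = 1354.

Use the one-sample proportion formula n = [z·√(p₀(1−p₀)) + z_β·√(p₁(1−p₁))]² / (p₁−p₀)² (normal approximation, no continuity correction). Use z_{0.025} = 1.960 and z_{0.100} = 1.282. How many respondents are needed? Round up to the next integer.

n = [z_{α/2}·√(p₀q₀) + z_β·√(p₁q₁)]² / (p₁ − p₀)²
  = [1.960·√(0.70·0.30) + 1.282·√(0.79·0.21)]² / (0.09)²
  = [1.960·0.4583 + 1.282·0.4073]² / 0.0081
  = [1.4204]² / 0.0081
  = 249.06
Finite-population correction (N = 1354): 249.06 / (1 + (249.06 − 1)/1354) = 210.50.
Round up → n = 211.

n = 211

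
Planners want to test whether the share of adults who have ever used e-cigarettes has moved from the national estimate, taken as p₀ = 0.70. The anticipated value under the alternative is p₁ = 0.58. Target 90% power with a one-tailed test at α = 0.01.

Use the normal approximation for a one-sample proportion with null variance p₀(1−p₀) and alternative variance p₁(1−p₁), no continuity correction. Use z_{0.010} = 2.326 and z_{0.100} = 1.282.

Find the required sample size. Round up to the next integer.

n = 201

n = [z_α·√(p₀q₀) + z_β·√(p₁q₁)]² / (p₁ − p₀)²
  = [2.326·√(0.70·0.30) + 1.282·√(0.58·0.42)]² / (-0.12)²
  = [2.326·0.4583 + 1.282·0.4936]² / 0.0144
  = [1.6986]² / 0.0144
  = 200.38
Round up → n = 201.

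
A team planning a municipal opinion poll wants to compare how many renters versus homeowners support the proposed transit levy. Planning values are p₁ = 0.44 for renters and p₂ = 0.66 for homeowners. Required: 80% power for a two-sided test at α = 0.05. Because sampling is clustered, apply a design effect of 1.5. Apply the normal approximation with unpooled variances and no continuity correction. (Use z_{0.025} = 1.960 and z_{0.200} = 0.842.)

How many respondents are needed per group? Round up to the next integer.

n = (z_{α/2} + z_β)² · [p₁(1−p₁) + p₂(1−p₂)] / (p₁ − p₂)²
  = (1.960 + 0.842)² · (0.44·0.56 + 0.66·0.34) / (-0.22)²
  = (2.802)² · (0.2464 + 0.2244) / 0.0484
  = 7.8512 · 0.4708 / 0.0484
  = 76.37
Design effect: 1.5 × 76.37 = 114.56.
Round up → n = 115 per group.

n = 115 per group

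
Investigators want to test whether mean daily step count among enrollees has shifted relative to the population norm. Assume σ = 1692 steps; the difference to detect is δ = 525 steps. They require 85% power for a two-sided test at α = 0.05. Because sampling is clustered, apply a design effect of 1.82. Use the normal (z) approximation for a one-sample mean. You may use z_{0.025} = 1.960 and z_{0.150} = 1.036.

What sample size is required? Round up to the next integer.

n = 170

n = (z_{α/2} + z_β)² · σ² / δ²
  = (1.960 + 1.036)² · 1692² / 525²
  = 8.9760 · 2862864 / 275625
  = 93.23
Design effect: 1.82 × 93.23 = 169.68.
Round up → n = 170.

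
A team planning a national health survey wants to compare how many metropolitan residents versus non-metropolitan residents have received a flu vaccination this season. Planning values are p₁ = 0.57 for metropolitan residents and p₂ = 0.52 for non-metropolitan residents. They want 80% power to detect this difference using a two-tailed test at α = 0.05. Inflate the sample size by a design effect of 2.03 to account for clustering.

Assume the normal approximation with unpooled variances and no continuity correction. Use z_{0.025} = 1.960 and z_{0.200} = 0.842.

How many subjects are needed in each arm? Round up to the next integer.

n = (z_{α/2} + z_β)² · [p₁(1−p₁) + p₂(1−p₂)] / (p₁ − p₂)²
  = (1.960 + 0.842)² · (0.57·0.43 + 0.52·0.48) / (0.05)²
  = (2.802)² · (0.2451 + 0.2496) / 0.0025
  = 7.8512 · 0.4947 / 0.0025
  = 1553.60
Design effect: 2.03 × 1553.60 = 3153.80.
Round up → n = 3154 per group.

n = 3154 per group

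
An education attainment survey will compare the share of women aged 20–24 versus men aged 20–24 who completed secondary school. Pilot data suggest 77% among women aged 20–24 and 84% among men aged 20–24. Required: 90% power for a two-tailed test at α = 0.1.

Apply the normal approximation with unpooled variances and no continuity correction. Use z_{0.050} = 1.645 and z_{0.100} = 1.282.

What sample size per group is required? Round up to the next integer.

n = 545 per group

n = (z_{α/2} + z_β)² · [p₁(1−p₁) + p₂(1−p₂)] / (p₁ − p₂)²
  = (1.645 + 1.282)² · (0.77·0.23 + 0.84·0.16) / (-0.07)²
  = (2.927)² · (0.1771 + 0.1344) / 0.0049
  = 8.5673 · 0.3115 / 0.0049
  = 544.64
Round up → n = 545 per group.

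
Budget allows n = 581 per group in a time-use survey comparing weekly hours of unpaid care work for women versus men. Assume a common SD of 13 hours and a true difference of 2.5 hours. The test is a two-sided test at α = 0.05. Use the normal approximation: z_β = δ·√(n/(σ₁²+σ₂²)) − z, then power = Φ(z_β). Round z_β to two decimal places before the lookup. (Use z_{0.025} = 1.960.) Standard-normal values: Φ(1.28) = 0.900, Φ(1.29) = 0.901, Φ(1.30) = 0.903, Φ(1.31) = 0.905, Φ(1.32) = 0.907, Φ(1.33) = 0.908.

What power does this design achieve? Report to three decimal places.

Power ≈ 0.907

z_β = δ·√(n/(σ₁²+σ₂²)) − z_{α/2}
    = 2.5 · √(581/338) − 1.960
    = 2.5 · 1.31108 − 1.960
    = 3.2777 − 1.960 = 1.3177 → 1.32
Power = Φ(1.32) = 0.907.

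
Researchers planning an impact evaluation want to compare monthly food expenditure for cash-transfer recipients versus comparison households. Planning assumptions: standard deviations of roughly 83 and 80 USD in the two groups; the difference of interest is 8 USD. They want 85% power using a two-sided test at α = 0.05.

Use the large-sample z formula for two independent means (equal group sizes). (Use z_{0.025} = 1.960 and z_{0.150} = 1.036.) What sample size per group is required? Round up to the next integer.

n = (z_{α/2} + z_β)² · (σ₁² + σ₂²) / δ²
  = (1.960 + 1.036)² · (83² + 80² = 13289) / 8²
  = 8.9760 · 13289 / 64
  = 1863.79
Round up → n = 1864 per group.

n = 1864 per group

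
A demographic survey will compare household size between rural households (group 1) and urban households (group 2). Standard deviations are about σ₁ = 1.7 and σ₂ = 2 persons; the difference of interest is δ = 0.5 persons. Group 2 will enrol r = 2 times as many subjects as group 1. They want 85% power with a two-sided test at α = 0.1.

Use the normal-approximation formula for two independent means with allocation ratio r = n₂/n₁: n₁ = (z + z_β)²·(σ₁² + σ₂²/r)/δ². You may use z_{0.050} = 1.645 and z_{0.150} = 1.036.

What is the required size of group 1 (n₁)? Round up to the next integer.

n₁ = 141

n₁ = (z_{α/2} + z_β)² · (σ₁² + σ₂²/r) / δ²
   = (1.645 + 1.036)² · (1.7² + 2²/2) / 0.5²
   = 7.1878 · (2.89 + 2) / 0.25
   = 7.1878 · 4.89 / 0.25
   = 140.59
Round up → n₁ = 141; n₂ = r·n₁ = 2 × 141 = 282.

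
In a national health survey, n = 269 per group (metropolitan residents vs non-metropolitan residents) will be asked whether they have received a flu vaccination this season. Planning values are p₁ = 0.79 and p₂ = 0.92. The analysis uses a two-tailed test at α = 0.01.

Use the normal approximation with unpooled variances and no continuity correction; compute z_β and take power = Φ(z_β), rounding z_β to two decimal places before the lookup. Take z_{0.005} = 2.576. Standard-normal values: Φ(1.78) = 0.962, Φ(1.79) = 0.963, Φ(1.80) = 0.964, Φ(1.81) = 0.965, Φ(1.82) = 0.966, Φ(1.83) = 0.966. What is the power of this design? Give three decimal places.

z_β = |p₁−p₂|·√(n/[p₁q₁+p₂q₂]) − z_{α/2}
    = 0.13 · √(269/0.2395) − 2.576
    = 0.13 · 33.5138 − 2.576
    = 4.3568 − 2.576 = 1.7808 → 1.78
Power = Φ(1.78) = 0.962.

Power ≈ 0.962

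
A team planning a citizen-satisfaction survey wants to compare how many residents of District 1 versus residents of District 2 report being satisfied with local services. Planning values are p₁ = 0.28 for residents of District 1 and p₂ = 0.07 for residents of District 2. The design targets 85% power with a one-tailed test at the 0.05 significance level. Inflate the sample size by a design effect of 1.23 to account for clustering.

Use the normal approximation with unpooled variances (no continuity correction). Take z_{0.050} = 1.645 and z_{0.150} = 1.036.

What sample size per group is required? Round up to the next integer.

n = 54 per group

n = (z_α + z_β)² · [p₁(1−p₁) + p₂(1−p₂)] / (p₁ − p₂)²
  = (1.645 + 1.036)² · (0.28·0.72 + 0.07·0.93) / (0.21)²
  = (2.681)² · (0.2016 + 0.0651) / 0.0441
  = 7.1878 · 0.2667 / 0.0441
  = 43.47
Design effect: 1.23 × 43.47 = 53.47.
Round up → n = 54 per group.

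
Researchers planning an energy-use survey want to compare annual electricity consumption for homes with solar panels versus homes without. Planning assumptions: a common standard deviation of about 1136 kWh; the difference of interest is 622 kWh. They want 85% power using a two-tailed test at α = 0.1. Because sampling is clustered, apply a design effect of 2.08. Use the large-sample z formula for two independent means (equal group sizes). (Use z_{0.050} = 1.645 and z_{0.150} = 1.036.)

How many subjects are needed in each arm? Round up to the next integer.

n = 100 per group

n = (z_{α/2} + z_β)² · (σ₁² + σ₂²) / δ²
  = (1.645 + 1.036)² · (2·1136² = 2580992) / 622²
  = 7.1878 · 2580992 / 386884
  = 47.95
Design effect: 2.08 × 47.95 = 99.74.
Round up → n = 100 per group.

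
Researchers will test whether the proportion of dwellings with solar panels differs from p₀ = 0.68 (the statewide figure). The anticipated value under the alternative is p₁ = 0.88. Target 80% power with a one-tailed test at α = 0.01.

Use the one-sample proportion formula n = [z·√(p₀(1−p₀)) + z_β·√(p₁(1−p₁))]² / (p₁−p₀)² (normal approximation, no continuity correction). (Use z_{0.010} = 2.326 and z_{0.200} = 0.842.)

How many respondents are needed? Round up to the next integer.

n = 47

n = [z_α·√(p₀q₀) + z_β·√(p₁q₁)]² / (p₁ − p₀)²
  = [2.326·√(0.68·0.32) + 0.842·√(0.88·0.12)]² / (0.20)²
  = [2.326·0.4665 + 0.842·0.3250]² / 0.0400
  = [1.3586]² / 0.0400
  = 46.15
Round up → n = 47.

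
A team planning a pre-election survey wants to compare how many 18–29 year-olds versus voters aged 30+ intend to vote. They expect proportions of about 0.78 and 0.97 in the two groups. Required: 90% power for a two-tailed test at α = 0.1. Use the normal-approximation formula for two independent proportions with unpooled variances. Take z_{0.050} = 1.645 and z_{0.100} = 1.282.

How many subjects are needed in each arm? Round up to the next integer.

n = (z_{α/2} + z_β)² · [p₁(1−p₁) + p₂(1−p₂)] / (p₁ − p₂)²
  = (1.645 + 1.282)² · (0.78·0.22 + 0.97·0.03) / (-0.19)²
  = (2.927)² · (0.1716 + 0.0291) / 0.0361
  = 8.5673 · 0.2007 / 0.0361
  = 47.63
Round up → n = 48 per group.

n = 48 per group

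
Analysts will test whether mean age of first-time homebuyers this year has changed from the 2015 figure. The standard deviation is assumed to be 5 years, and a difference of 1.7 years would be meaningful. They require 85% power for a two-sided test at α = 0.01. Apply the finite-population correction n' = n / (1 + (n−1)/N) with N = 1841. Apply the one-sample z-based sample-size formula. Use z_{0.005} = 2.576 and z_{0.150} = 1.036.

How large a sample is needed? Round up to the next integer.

n = (z_{α/2} + z_β)² · σ² / δ²
  = (2.576 + 1.036)² · 5² / 1.7²
  = 13.0465 · 25 / 2.89
  = 112.86
Finite-population correction (N = 1841): 112.86 / (1 + (112.86 − 1)/1841) = 106.39.
Round up → n = 107.

n = 107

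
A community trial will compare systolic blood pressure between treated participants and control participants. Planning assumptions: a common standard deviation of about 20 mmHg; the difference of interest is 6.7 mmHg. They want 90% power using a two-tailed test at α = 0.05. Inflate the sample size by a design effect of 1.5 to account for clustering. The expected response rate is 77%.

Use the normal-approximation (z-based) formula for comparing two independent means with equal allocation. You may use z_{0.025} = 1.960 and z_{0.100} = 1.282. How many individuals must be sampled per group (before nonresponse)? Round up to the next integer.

n = 365 per group

n = (z_{α/2} + z_β)² · (σ₁² + σ₂²) / δ²
  = (1.960 + 1.282)² · (2·20² = 800) / 6.7²
  = 10.5106 · 800 / 44.89
  = 187.31
Design effect: 1.5 × 187.31 = 280.97.
Adjust for 77% response: 280.97 / 0.77 = 364.89.
Round up → n = 365 per group.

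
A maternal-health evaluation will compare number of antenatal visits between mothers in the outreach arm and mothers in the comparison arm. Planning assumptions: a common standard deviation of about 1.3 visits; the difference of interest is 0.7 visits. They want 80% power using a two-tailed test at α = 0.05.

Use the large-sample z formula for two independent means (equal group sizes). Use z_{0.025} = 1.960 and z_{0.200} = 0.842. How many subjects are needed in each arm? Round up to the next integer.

n = 55 per group

n = (z_{α/2} + z_β)² · (σ₁² + σ₂²) / δ²
  = (1.960 + 0.842)² · (2·1.3² = 3.38) / 0.7²
  = 7.8512 · 3.38 / 0.49
  = 54.16
Round up → n = 55 per group.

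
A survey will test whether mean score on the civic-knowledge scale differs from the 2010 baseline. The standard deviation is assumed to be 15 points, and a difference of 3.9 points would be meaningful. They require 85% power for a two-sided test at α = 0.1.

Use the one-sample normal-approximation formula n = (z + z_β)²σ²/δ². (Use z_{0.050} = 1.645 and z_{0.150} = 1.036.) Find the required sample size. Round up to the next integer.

n = (z_{α/2} + z_β)² · σ² / δ²
  = (1.645 + 1.036)² · 15² / 3.9²
  = 7.1878 · 225 / 15.21
  = 106.33
Round up → n = 107.

n = 107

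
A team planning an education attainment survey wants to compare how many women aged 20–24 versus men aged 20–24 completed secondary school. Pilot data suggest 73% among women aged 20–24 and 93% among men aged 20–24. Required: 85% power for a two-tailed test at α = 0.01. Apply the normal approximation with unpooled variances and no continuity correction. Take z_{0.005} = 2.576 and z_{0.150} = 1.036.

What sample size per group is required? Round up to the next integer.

n = (z_{α/2} + z_β)² · [p₁(1−p₁) + p₂(1−p₂)] / (p₁ − p₂)²
  = (2.576 + 1.036)² · (0.73·0.27 + 0.93·0.07) / (-0.20)²
  = (3.612)² · (0.1971 + 0.0651) / 0.0400
  = 13.0465 · 0.2622 / 0.0400
  = 85.52
Round up → n = 86 per group.

n = 86 per group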